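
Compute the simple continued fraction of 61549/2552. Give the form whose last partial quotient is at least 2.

61549 = 24·2552 + 301
2552 = 8·301 + 144
301 = 2·144 + 13
144 = 11·13 + 1
13 = 13·1 + 0  (stop)
So 61549/2552 = [24; 8, 2, 11, 13].

[24; 8, 2, 11, 13]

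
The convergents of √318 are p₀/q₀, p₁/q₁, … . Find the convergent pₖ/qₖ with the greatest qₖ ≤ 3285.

√318 = [17; 1, 4, 1, 34, …] (period length 4).
Convergents:
  p_0/q_0 = 17/1
  p_1/q_1 = 18/1
  p_2/q_2 = 89/5
  p_3/q_3 = 107/6
  p_4/q_4 = 3727/209
  p_5/q_5 = 3834/215
  p_6/q_6 = 19063/1069
  p_7/q_7 = 22897/1284
  p_8/q_8 = 797561/44725
q_7 = 1284 ≤ 3285 < 44725 = q_8, so the answer is 22897/1284.

22897/1284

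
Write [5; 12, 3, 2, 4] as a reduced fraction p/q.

1936/381

Fold from the inside: start with 4/1.
  2 + 1/4 = 9/4
  3 + 4/9 = 31/9
  12 + 9/31 = 381/31
  5 + 31/381 = 1936/381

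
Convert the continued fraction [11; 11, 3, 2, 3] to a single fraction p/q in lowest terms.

Fold from the inside: start with 3/1.
  2 + 1/3 = 7/3
  3 + 3/7 = 24/7
  11 + 7/24 = 271/24
  11 + 24/271 = 3005/271

3005/271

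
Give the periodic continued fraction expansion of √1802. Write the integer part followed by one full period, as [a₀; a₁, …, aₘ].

[42; 2, 4, 2, 84]

a₀ = ⌊√1802⌋ = 42.
With m₀=0, d₀=1 and mₖ₊₁ = dₖaₖ − mₖ, dₖ₊₁ = (n − mₖ₊₁²)/dₖ, aₖ₊₁ = ⌊(a₀+mₖ₊₁)/dₖ₊₁⌋:
  k=1: m=42, d=38, a=2
  k=2: m=34, d=17, a=4
  k=3: m=34, d=38, a=2
  k=4: m=42, d=1, a=84
d=1 and a=2a₀=84 at k=4, so the next step gives (m, d) = (42, 38) again — its k=1 value — and the period has length 4.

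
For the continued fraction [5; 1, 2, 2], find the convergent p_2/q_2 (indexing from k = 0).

Using pₖ = aₖpₖ₋₁ + pₖ₋₂, qₖ = aₖqₖ₋₁ + qₖ₋₂ (with p₋₁=1, p₋₂=0, q₋₁=0, q₋₂=1):
  k=0: a=5, p=5, q=1
  k=1: a=1, p=6, q=1
  k=2: a=2, p=17, q=3

17/3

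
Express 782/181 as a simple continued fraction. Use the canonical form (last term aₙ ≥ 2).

[4; 3, 8, 3, 2]

782 = 4·181 + 58
181 = 3·58 + 7
58 = 8·7 + 2
7 = 3·2 + 1
2 = 2·1 + 0  (stop)
So 782/181 = [4; 3, 8, 3, 2].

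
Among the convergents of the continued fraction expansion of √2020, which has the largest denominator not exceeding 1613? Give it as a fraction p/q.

√2020 = [44; 1, 16, 1, 88, …] (period length 4).
Convergents:
  p_0/q_0 = 44/1
  p_1/q_1 = 45/1
  p_2/q_2 = 764/17
  p_3/q_3 = 809/18
  p_4/q_4 = 71956/1601
  p_5/q_5 = 72765/1619
q_4 = 1601 ≤ 1613 < 1619 = q_5, so the answer is 71956/1601.

71956/1601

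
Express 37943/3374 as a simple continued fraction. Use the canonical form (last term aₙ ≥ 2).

[11; 4, 14, 3, 2, 2, 3]

37943 = 11*3374 + 829
3374 = 4*829 + 58
829 = 14*58 + 17
58 = 3*17 + 7
17 = 2*7 + 3
7 = 2*3 + 1
3 = 3*1 + 0  (stop)
So 37943/3374 = [11; 4, 14, 3, 2, 2, 3].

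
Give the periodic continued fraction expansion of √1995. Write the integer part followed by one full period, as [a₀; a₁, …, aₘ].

a₀ = ⌊√1995⌋ = 44.
With m₀=0, d₀=1 and mₖ₊₁ = dₖaₖ − mₖ, dₖ₊₁ = (n − mₖ₊₁²)/dₖ, aₖ₊₁ = ⌊(a₀+mₖ₊₁)/dₖ₊₁⌋:
  k=1: m=44, d=59, a=1
  k=2: m=15, d=30, a=1
  k=3: m=15, d=59, a=1
  k=4: m=44, d=1, a=88
d=1 and a=2a₀=88 at k=4, so the next step gives (m, d) = (44, 59) again — its k=1 value — and the period has length 4.

[44; 1, 1, 1, 88]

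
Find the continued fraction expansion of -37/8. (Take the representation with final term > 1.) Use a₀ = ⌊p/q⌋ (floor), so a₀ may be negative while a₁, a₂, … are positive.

-37 = -5×8 + 3
8 = 2×3 + 2
3 = 1×2 + 1
2 = 2×1 + 0  (stop)
So -37/8 = [-5; 2, 1, 2].

[-5; 2, 1, 2]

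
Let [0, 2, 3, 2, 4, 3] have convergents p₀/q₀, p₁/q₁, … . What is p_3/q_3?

7/16

Using pₖ = aₖpₖ₋₁ + pₖ₋₂, qₖ = aₖqₖ₋₁ + qₖ₋₂ (with p₋₁=1, p₋₂=0, q₋₁=0, q₋₂=1):
  k=0: a=0, p=0, q=1
  k=1: a=2, p=1, q=2
  k=2: a=3, p=3, q=7
  k=3: a=2, p=7, q=16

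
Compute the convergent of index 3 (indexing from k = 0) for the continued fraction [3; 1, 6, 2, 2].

Using pₖ = aₖpₖ₋₁ + pₖ₋₂, qₖ = aₖqₖ₋₁ + qₖ₋₂ (with p₋₁=1, p₋₂=0, q₋₁=0, q₋₂=1):
  k=0: a=3, p=3, q=1
  k=1: a=1, p=4, q=1
  k=2: a=6, p=27, q=7
  k=3: a=2, p=58, q=15

58/15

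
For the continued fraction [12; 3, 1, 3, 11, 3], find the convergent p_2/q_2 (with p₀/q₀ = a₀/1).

Using pₖ = aₖpₖ₋₁ + pₖ₋₂, qₖ = aₖqₖ₋₁ + qₖ₋₂ (with p₋₁=1, p₋₂=0, q₋₁=0, q₋₂=1):
  k=0: a=12, p=12, q=1
  k=1: a=3, p=37, q=3
  k=2: a=1, p=49, q=4

49/4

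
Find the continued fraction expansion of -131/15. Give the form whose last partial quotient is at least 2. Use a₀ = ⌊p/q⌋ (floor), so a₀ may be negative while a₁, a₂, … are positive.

-131 = -9·15 + 4
15 = 3·4 + 3
4 = 1·3 + 1
3 = 3·1 + 0  (stop)
So -131/15 = [-9; 3, 1, 3].

[-9; 3, 1, 3]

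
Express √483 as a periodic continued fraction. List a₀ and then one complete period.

[21; 1, 42]

a₀ = ⌊√483⌋ = 21.
With m₀=0, d₀=1 and mₖ₊₁ = dₖaₖ − mₖ, dₖ₊₁ = (n − mₖ₊₁²)/dₖ, aₖ₊₁ = ⌊(a₀+mₖ₊₁)/dₖ₊₁⌋:
  k=1: m=21, d=42, a=1
  k=2: m=21, d=1, a=42
d=1 and a=2a₀=42 at k=2, so the next step gives (m, d) = (21, 42) again — its k=1 value — and the period has length 2.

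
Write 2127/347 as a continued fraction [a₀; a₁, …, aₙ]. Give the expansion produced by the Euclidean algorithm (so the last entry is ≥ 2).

2127 = 6*347 + 45
347 = 7*45 + 32
45 = 1*32 + 13
32 = 2*13 + 6
13 = 2*6 + 1
6 = 6*1 + 0  (stop)
So 2127/347 = [6; 7, 1, 2, 2, 6].

[6; 7, 1, 2, 2, 6]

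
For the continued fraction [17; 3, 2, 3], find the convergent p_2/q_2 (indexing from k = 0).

Using pₖ = aₖpₖ₋₁ + pₖ₋₂, qₖ = aₖqₖ₋₁ + qₖ₋₂ (with p₋₁=1, p₋₂=0, q₋₁=0, q₋₂=1):
  k=0: a=17, p=17, q=1
  k=1: a=3, p=52, q=3
  k=2: a=2, p=121, q=7

121/7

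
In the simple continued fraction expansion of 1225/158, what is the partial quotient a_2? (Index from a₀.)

3

1225 = 7·158 + 119   →  a_0 = 7
158 = 1·119 + 39   →  a_1 = 1
119 = 3·39 + 2   →  a_2 = 3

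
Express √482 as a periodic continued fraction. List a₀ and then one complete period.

a₀ = ⌊√482⌋ = 21.
With m₀=0, d₀=1 and mₖ₊₁ = dₖaₖ − mₖ, dₖ₊₁ = (n − mₖ₊₁²)/dₖ, aₖ₊₁ = ⌊(a₀+mₖ₊₁)/dₖ₊₁⌋:
  k=1: m=21, d=41, a=1
  k=2: m=20, d=2, a=20
  k=3: m=20, d=41, a=1
  k=4: m=21, d=1, a=42
d=1 and a=2a₀=42 at k=4, so the next step gives (m, d) = (21, 41) again — its k=1 value — and the period has length 4.

[21; 1, 20, 1, 42]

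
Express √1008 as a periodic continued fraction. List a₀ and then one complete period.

a₀ = ⌊√1008⌋ = 31.
With m₀=0, d₀=1 and mₖ₊₁ = dₖaₖ − mₖ, dₖ₊₁ = (n − mₖ₊₁²)/dₖ, aₖ₊₁ = ⌊(a₀+mₖ₊₁)/dₖ₊₁⌋:
  k=1: m=31, d=47, a=1
  k=2: m=16, d=16, a=2
  k=3: m=16, d=47, a=1
  k=4: m=31, d=1, a=62
d=1 and a=2a₀=62 at k=4, so the next step gives (m, d) = (31, 47) again — its k=1 value — and the period has length 4.

[31; 1, 2, 1, 62]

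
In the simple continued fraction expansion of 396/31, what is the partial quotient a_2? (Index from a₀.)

396 = 12·31 + 24   →  a_0 = 12
31 = 1·24 + 7   →  a_1 = 1
24 = 3·7 + 3   →  a_2 = 3

3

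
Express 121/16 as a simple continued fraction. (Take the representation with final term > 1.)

[7; 1, 1, 3, 2]

121 = 7*16 + 9
16 = 1*9 + 7
9 = 1*7 + 2
7 = 3*2 + 1
2 = 2*1 + 0  (stop)
So 121/16 = [7; 1, 1, 3, 2].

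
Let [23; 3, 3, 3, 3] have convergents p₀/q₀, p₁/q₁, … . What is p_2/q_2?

233/10

Using pₖ = aₖpₖ₋₁ + pₖ₋₂, qₖ = aₖqₖ₋₁ + qₖ₋₂ (with p₋₁=1, p₋₂=0, q₋₁=0, q₋₂=1):
  k=0: a=23, p=23, q=1
  k=1: a=3, p=70, q=3
  k=2: a=3, p=233, q=10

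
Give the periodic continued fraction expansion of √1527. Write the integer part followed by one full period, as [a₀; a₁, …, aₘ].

[39; 13, 78]

a₀ = ⌊√1527⌋ = 39.
With m₀=0, d₀=1 and mₖ₊₁ = dₖaₖ − mₖ, dₖ₊₁ = (n − mₖ₊₁²)/dₖ, aₖ₊₁ = ⌊(a₀+mₖ₊₁)/dₖ₊₁⌋:
  k=1: m=39, d=6, a=13
  k=2: m=39, d=1, a=78
d=1 and a=2a₀=78 at k=2, so the next step gives (m, d) = (39, 6) again — its k=1 value — and the period has length 2.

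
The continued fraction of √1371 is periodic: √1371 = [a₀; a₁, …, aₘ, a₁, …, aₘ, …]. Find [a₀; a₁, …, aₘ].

a₀ = ⌊√1371⌋ = 37.

[37; 37, 74]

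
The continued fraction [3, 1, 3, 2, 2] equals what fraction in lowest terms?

Fold from the inside: start with 2/1.
  2 + 1/2 = 5/2
  3 + 2/5 = 17/5
  1 + 5/17 = 22/17
  3 + 17/22 = 83/22

83/22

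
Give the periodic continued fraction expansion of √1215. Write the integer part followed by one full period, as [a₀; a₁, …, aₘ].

[34; 1, 5, 1, 68]

a₀ = ⌊√1215⌋ = 34.
With m₀=0, d₀=1 and mₖ₊₁ = dₖaₖ − mₖ, dₖ₊₁ = (n − mₖ₊₁²)/dₖ, aₖ₊₁ = ⌊(a₀+mₖ₊₁)/dₖ₊₁⌋:
  k=1: m=34, d=59, a=1
  k=2: m=25, d=10, a=5
  k=3: m=25, d=59, a=1
  k=4: m=34, d=1, a=68
d=1 and a=2a₀=68 at k=4, so the next step gives (m, d) = (34, 59) again — its k=1 value — and the period has length 4.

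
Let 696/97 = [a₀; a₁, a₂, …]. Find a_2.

696 = 7·97 + 17   →  a_0 = 7
97 = 5·17 + 12   →  a_1 = 5
17 = 1·12 + 5   →  a_2 = 1

1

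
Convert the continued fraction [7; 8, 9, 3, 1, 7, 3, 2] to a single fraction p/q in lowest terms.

120306/16889

Using pₖ = aₖpₖ₋₁ + pₖ₋₂ and qₖ = aₖqₖ₋₁ + qₖ₋₂:
  k=0: a=7, p=7, q=1
  k=1: a=8, p=57, q=8
  k=2: a=9, p=520, q=73
  k=3: a=3, p=1617, q=227
  k=4: a=1, p=2137, q=300
  k=5: a=7, p=16576, q=2327
  k=6: a=3, p=51865, q=7281
  k=7: a=2, p=120306, q=16889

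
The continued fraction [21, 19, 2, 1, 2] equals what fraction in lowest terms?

3263/155

Fold from the inside: start with 2/1.
  1 + 1/2 = 3/2
  2 + 2/3 = 8/3
  19 + 3/8 = 155/8
  21 + 8/155 = 3263/155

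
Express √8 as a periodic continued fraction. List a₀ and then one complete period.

a₀ = ⌊√8⌋ = 2.
With m₀=0, d₀=1 and mₖ₊₁ = dₖaₖ − mₖ, dₖ₊₁ = (n − mₖ₊₁²)/dₖ, aₖ₊₁ = ⌊(a₀+mₖ₊₁)/dₖ₊₁⌋:
  k=1: m=2, d=4, a=1
  k=2: m=2, d=1, a=4
d=1 and a=2a₀=4 at k=2, so the next step gives (m, d) = (2, 4) again — its k=1 value — and the period has length 2.

[2; 1, 4]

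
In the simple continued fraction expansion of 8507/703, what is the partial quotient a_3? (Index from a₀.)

9

8507 = 12·703 + 71   →  a_0 = 12
703 = 9·71 + 64   →  a_1 = 9
71 = 1·64 + 7   →  a_2 = 1
64 = 9·7 + 1   →  a_3 = 9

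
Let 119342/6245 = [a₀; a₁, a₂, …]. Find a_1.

119342 = 19·6245 + 687   →  a_0 = 19
6245 = 9·687 + 62   →  a_1 = 9

9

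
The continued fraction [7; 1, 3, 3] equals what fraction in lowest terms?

101/13

Using pₖ = aₖpₖ₋₁ + pₖ₋₂ and qₖ = aₖqₖ₋₁ + qₖ₋₂:
  k=0: a=7, p=7, q=1
  k=1: a=1, p=8, q=1
  k=2: a=3, p=31, q=4
  k=3: a=3, p=101, q=13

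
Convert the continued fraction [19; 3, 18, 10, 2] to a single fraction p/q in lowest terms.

Fold from the inside: start with 2/1.
  10 + 1/2 = 21/2
  18 + 2/21 = 380/21
  3 + 21/380 = 1161/380
  19 + 380/1161 = 22439/1161

22439/1161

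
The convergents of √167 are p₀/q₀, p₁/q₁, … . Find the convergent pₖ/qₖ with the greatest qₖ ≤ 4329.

52092/4031

√167 = [12; 1, 11, 1, 24, …] (period length 4).
Convergents:
  p_0/q_0 = 12/1
  p_1/q_1 = 13/1
  p_2/q_2 = 155/12
  p_3/q_3 = 168/13
  p_4/q_4 = 4187/324
  p_5/q_5 = 4355/337
  p_6/q_6 = 52092/4031
  p_7/q_7 = 56447/4368
q_6 = 4031 ≤ 4329 < 4368 = q_7, so the answer is 52092/4031.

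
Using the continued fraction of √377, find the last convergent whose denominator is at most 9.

97/5

√377 = [19; 2, 2, 2, 38, …] (period length 4).
Convergents:
  p_0/q_0 = 19/1
  p_1/q_1 = 39/2
  p_2/q_2 = 97/5
  p_3/q_3 = 233/12
q_2 = 5 ≤ 9 < 12 = q_3, so the answer is 97/5.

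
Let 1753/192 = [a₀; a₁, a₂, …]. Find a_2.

1753 = 9·192 + 25   →  a_0 = 9
192 = 7·25 + 17   →  a_1 = 7
25 = 1·17 + 8   →  a_2 = 1

1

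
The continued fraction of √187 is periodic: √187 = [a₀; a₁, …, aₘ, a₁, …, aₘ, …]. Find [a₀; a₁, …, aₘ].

a₀ = ⌊√187⌋ = 13.
With m₀=0, d₀=1 and mₖ₊₁ = dₖaₖ − mₖ, dₖ₊₁ = (n − mₖ₊₁²)/dₖ, aₖ₊₁ = ⌊(a₀+mₖ₊₁)/dₖ₊₁⌋:
  k=1: m=13, d=18, a=1
  k=2: m=5, d=9, a=2
  k=3: m=13, d=2, a=13
  k=4: m=13, d=9, a=2
  k=5: m=5, d=18, a=1
  k=6: m=13, d=1, a=26
d=1 and a=2a₀=26 at k=6, so the next step gives (m, d) = (13, 18) again — its k=1 value — and the period has length 6.

[13; 1, 2, 13, 2, 1, 26]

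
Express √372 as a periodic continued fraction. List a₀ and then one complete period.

[19; 3, 2, 12, 2, 3, 38]

a₀ = ⌊√372⌋ = 19.
With m₀=0, d₀=1 and mₖ₊₁ = dₖaₖ − mₖ, dₖ₊₁ = (n − mₖ₊₁²)/dₖ, aₖ₊₁ = ⌊(a₀+mₖ₊₁)/dₖ₊₁⌋:
  k=1: m=19, d=11, a=3
  k=2: m=14, d=16, a=2
  k=3: m=18, d=3, a=12
  k=4: m=18, d=16, a=2
  k=5: m=14, d=11, a=3
  k=6: m=19, d=1, a=38
d=1 and a=2a₀=38 at k=6, so the next step gives (m, d) = (19, 11) again — its k=1 value — and the period has length 6.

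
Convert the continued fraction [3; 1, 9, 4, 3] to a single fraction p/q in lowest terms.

519/133

Using pₖ = aₖpₖ₋₁ + pₖ₋₂ and qₖ = aₖqₖ₋₁ + qₖ₋₂:
  k=0: a=3, p=3, q=1
  k=1: a=1, p=4, q=1
  k=2: a=9, p=39, q=10
  k=3: a=4, p=160, q=41
  k=4: a=3, p=519, q=133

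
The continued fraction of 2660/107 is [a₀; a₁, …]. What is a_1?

1

2660 = 24·107 + 92   →  a_0 = 24
107 = 1·92 + 15   →  a_1 = 1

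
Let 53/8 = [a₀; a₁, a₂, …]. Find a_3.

53 = 6·8 + 5   →  a_0 = 6
8 = 1·5 + 3   →  a_1 = 1
5 = 1·3 + 2   →  a_2 = 1
3 = 1·2 + 1   →  a_3 = 1

1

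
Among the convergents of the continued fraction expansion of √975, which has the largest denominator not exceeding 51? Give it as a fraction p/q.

√975 = [31; 4, 2, 4, 62, …] (period length 4).
Convergents:
  p_0/q_0 = 31/1
  p_1/q_1 = 125/4
  p_2/q_2 = 281/9
  p_3/q_3 = 1249/40
  p_4/q_4 = 77719/2489
q_3 = 40 ≤ 51 < 2489 = q_4, so the answer is 1249/40.

1249/40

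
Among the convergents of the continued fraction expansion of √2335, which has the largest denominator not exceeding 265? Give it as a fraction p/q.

4204/87

√2335 = [48; 3, 9, 3, 96, …] (period length 4).
Convergents:
  p_0/q_0 = 48/1
  p_1/q_1 = 145/3
  p_2/q_2 = 1353/28
  p_3/q_3 = 4204/87
  p_4/q_4 = 404937/8380
q_3 = 87 ≤ 265 < 8380 = q_4, so the answer is 4204/87.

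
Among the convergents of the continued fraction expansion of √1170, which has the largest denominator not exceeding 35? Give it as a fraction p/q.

1163/34

√1170 = [34; 4, 1, 6, 1, 4, 68, …] (period length 6).
Convergents:
  p_0/q_0 = 34/1
  p_1/q_1 = 137/4
  p_2/q_2 = 171/5
  p_3/q_3 = 1163/34
  p_4/q_4 = 1334/39
q_3 = 34 ≤ 35 < 39 = q_4, so the answer is 1163/34.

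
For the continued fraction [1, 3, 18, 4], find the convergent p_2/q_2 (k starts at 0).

Using pₖ = aₖpₖ₋₁ + pₖ₋₂, qₖ = aₖqₖ₋₁ + qₖ₋₂ (with p₋₁=1, p₋₂=0, q₋₁=0, q₋₂=1):
  k=0: a=1, p=1, q=1
  k=1: a=3, p=4, q=3
  k=2: a=18, p=73, q=55

73/55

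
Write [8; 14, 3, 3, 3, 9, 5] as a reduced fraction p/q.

Using pₖ = aₖpₖ₋₁ + pₖ₋₂ and qₖ = aₖqₖ₋₁ + qₖ₋₂:
  k=0: a=8, p=8, q=1
  k=1: a=14, p=113, q=14
  k=2: a=3, p=347, q=43
  k=3: a=3, p=1154, q=143
  k=4: a=3, p=3809, q=472
  k=5: a=9, p=35435, q=4391
  k=6: a=5, p=180984, q=22427

180984/22427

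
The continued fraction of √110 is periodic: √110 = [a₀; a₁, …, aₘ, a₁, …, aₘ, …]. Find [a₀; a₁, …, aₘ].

a₀ = ⌊√110⌋ = 10.
With m₀=0, d₀=1 and mₖ₊₁ = dₖaₖ − mₖ, dₖ₊₁ = (n − mₖ₊₁²)/dₖ, aₖ₊₁ = ⌊(a₀+mₖ₊₁)/dₖ₊₁⌋:
  k=1: m=10, d=10, a=2
  k=2: m=10, d=1, a=20
d=1 and a=2a₀=20 at k=2, so the next step gives (m, d) = (10, 10) again — its k=1 value — and the period has length 2.

[10; 2, 20]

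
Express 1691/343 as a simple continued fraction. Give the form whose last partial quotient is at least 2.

[4; 1, 13, 3, 2, 3]

1691 = 4*343 + 319
343 = 1*319 + 24
319 = 13*24 + 7
24 = 3*7 + 3
7 = 2*3 + 1
3 = 3*1 + 0  (stop)
So 1691/343 = [4; 1, 13, 3, 2, 3].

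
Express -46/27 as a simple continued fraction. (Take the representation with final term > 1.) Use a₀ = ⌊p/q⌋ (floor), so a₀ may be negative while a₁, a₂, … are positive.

-46 = -2*27 + 8
27 = 3*8 + 3
8 = 2*3 + 2
3 = 1*2 + 1
2 = 2*1 + 0  (stop)
So -46/27 = [-2; 3, 2, 1, 2].

[-2; 3, 2, 1, 2]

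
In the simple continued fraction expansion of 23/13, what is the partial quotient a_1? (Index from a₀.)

1

23 = 1·13 + 10   →  a_0 = 1
13 = 1·10 + 3   →  a_1 = 1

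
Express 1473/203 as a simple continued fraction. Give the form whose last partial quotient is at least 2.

[7; 3, 1, 9, 2, 2]

1473 = 7*203 + 52
203 = 3*52 + 47
52 = 1*47 + 5
47 = 9*5 + 2
5 = 2*2 + 1
2 = 2*1 + 0  (stop)
So 1473/203 = [7; 3, 1, 9, 2, 2].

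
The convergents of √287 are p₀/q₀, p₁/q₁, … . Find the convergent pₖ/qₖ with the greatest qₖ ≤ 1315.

√287 = [16; 1, 15, 1, 32, …] (period length 4).
Convergents:
  p_0/q_0 = 16/1
  p_1/q_1 = 17/1
  p_2/q_2 = 271/16
  p_3/q_3 = 288/17
  p_4/q_4 = 9487/560
  p_5/q_5 = 9775/577
  p_6/q_6 = 156112/9215
q_5 = 577 ≤ 1315 < 9215 = q_6, so the answer is 9775/577.

9775/577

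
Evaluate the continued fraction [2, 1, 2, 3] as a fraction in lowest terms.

Fold from the inside: start with 3/1.
  2 + 1/3 = 7/3
  1 + 3/7 = 10/7
  2 + 7/10 = 27/10

27/10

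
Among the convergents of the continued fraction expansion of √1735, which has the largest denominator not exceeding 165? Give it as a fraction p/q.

3124/75

√1735 = [41; 1, 1, 1, 7, 1, 1, 1, 82, …] (period length 8).
Convergents:
  p_0/q_0 = 41/1
  p_1/q_1 = 42/1
  p_2/q_2 = 83/2
  p_3/q_3 = 125/3
  p_4/q_4 = 958/23
  p_5/q_5 = 1083/26
  p_6/q_6 = 2041/49
  p_7/q_7 = 3124/75
  p_8/q_8 = 258209/6199
q_7 = 75 ≤ 165 < 6199 = q_8, so the answer is 3124/75.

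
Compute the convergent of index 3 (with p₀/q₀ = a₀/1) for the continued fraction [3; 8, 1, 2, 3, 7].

Using pₖ = aₖpₖ₋₁ + pₖ₋₂, qₖ = aₖqₖ₋₁ + qₖ₋₂ (with p₋₁=1, p₋₂=0, q₋₁=0, q₋₂=1):
  k=0: a=3, p=3, q=1
  k=1: a=8, p=25, q=8
  k=2: a=1, p=28, q=9
  k=3: a=2, p=81, q=26

81/26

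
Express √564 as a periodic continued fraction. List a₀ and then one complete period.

[23; 1, 2, 1, 46]

a₀ = ⌊√564⌋ = 23.
With m₀=0, d₀=1 and mₖ₊₁ = dₖaₖ − mₖ, dₖ₊₁ = (n − mₖ₊₁²)/dₖ, aₖ₊₁ = ⌊(a₀+mₖ₊₁)/dₖ₊₁⌋:
  k=1: m=23, d=35, a=1
  k=2: m=12, d=12, a=2
  k=3: m=12, d=35, a=1
  k=4: m=23, d=1, a=46
d=1 and a=2a₀=46 at k=4, so the next step gives (m, d) = (23, 35) again — its k=1 value — and the period has length 4.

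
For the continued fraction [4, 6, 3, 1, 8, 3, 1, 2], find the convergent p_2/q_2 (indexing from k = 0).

79/19

Using pₖ = aₖpₖ₋₁ + pₖ₋₂, qₖ = aₖqₖ₋₁ + qₖ₋₂ (with p₋₁=1, p₋₂=0, q₋₁=0, q₋₂=1):
  k=0: a=4, p=4, q=1
  k=1: a=6, p=25, q=6
  k=2: a=3, p=79, q=19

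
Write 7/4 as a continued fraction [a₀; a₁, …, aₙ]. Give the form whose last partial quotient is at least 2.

7 = 1·4 + 3
4 = 1·3 + 1
3 = 3·1 + 0  (stop)
So 7/4 = [1; 1, 3].

[1; 1, 3]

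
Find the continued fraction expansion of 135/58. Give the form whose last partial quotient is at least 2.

135 = 2·58 + 19
58 = 3·19 + 1
19 = 19·1 + 0  (stop)
So 135/58 = [2; 3, 19].

[2; 3, 19]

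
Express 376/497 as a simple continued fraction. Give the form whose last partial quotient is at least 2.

[0; 1, 3, 9, 3, 4]

376 = 0·497 + 376
497 = 1·376 + 121
376 = 3·121 + 13
121 = 9·13 + 4
13 = 3·4 + 1
4 = 4·1 + 0  (stop)
So 376/497 = [0; 1, 3, 9, 3, 4].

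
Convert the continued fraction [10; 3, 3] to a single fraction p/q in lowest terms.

Using pₖ = aₖpₖ₋₁ + pₖ₋₂ and qₖ = aₖqₖ₋₁ + qₖ₋₂:
  k=0: a=10, p=10, q=1
  k=1: a=3, p=31, q=3
  k=2: a=3, p=103, q=10

103/10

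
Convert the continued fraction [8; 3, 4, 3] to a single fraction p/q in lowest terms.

349/42

Using pₖ = aₖpₖ₋₁ + pₖ₋₂ and qₖ = aₖqₖ₋₁ + qₖ₋₂:
  k=0: a=8, p=8, q=1
  k=1: a=3, p=25, q=3
  k=2: a=4, p=108, q=13
  k=3: a=3, p=349, q=42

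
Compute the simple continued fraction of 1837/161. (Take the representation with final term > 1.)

[11; 2, 2, 3, 1, 1, 1, 2]

1837 = 11×161 + 66
161 = 2×66 + 29
66 = 2×29 + 8
29 = 3×8 + 5
8 = 1×5 + 3
5 = 1×3 + 2
3 = 1×2 + 1
2 = 2×1 + 0  (stop)
So 1837/161 = [11; 2, 2, 3, 1, 1, 1, 2].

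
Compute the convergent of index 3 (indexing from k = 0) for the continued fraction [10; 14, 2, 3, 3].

Using pₖ = aₖpₖ₋₁ + pₖ₋₂, qₖ = aₖqₖ₋₁ + qₖ₋₂ (with p₋₁=1, p₋₂=0, q₋₁=0, q₋₂=1):
  k=0: a=10, p=10, q=1
  k=1: a=14, p=141, q=14
  k=2: a=2, p=292, q=29
  k=3: a=3, p=1017, q=101

1017/101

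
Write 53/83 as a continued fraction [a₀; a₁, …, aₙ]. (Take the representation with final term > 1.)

[0; 1, 1, 1, 3, 3, 2]

53 = 0*83 + 53
83 = 1*53 + 30
53 = 1*30 + 23
30 = 1*23 + 7
23 = 3*7 + 2
7 = 3*2 + 1
2 = 2*1 + 0  (stop)
So 53/83 = [0; 1, 1, 1, 3, 3, 2].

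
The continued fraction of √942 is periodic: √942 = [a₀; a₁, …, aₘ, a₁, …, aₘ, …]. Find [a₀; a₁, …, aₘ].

a₀ = ⌊√942⌋ = 30.

[30; 1, 2, 4, 20, 4, 2, 1, 60]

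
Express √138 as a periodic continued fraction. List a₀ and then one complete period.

[11; 1, 2, 1, 22]

a₀ = ⌊√138⌋ = 11.
With m₀=0, d₀=1 and mₖ₊₁ = dₖaₖ − mₖ, dₖ₊₁ = (n − mₖ₊₁²)/dₖ, aₖ₊₁ = ⌊(a₀+mₖ₊₁)/dₖ₊₁⌋:
  k=1: m=11, d=17, a=1
  k=2: m=6, d=6, a=2
  k=3: m=6, d=17, a=1
  k=4: m=11, d=1, a=22
d=1 and a=2a₀=22 at k=4, so the next step gives (m, d) = (11, 17) again — its k=1 value — and the period has length 4.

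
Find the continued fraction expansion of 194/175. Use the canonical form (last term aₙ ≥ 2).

[1; 9, 4, 1, 3]

194 = 1×175 + 19
175 = 9×19 + 4
19 = 4×4 + 3
4 = 1×3 + 1
3 = 3×1 + 0  (stop)
So 194/175 = [1; 9, 4, 1, 3].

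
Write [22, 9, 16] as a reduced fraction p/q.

Using pₖ = aₖpₖ₋₁ + pₖ₋₂ and qₖ = aₖqₖ₋₁ + qₖ₋₂:
  k=0: a=22, p=22, q=1
  k=1: a=9, p=199, q=9
  k=2: a=16, p=3206, q=145

3206/145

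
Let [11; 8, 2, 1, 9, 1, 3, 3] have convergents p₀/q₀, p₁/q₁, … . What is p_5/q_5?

Using pₖ = aₖpₖ₋₁ + pₖ₋₂, qₖ = aₖqₖ₋₁ + qₖ₋₂ (with p₋₁=1, p₋₂=0, q₋₁=0, q₋₂=1):
  k=0: a=11, p=11, q=1
  k=1: a=8, p=89, q=8
  k=2: a=2, p=189, q=17
  k=3: a=1, p=278, q=25
  k=4: a=9, p=2691, q=242
  k=5: a=1, p=2969, q=267

2969/267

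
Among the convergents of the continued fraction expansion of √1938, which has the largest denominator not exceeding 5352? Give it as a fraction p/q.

√1938 = [44; 44, 88, …] (period length 2).
Convergents:
  p_0/q_0 = 44/1
  p_1/q_1 = 1937/44
  p_2/q_2 = 170500/3873
  p_3/q_3 = 7503937/170456
q_2 = 3873 ≤ 5352 < 170456 = q_3, so the answer is 170500/3873.

170500/3873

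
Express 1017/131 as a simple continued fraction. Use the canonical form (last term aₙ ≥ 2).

[7; 1, 3, 4, 2, 3]

1017 = 7×131 + 100
131 = 1×100 + 31
100 = 3×31 + 7
31 = 4×7 + 3
7 = 2×3 + 1
3 = 3×1 + 0  (stop)
So 1017/131 = [7; 1, 3, 4, 2, 3].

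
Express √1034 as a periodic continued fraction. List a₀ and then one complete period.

a₀ = ⌊√1034⌋ = 32.
With m₀=0, d₀=1 and mₖ₊₁ = dₖaₖ − mₖ, dₖ₊₁ = (n − mₖ₊₁²)/dₖ, aₖ₊₁ = ⌊(a₀+mₖ₊₁)/dₖ₊₁⌋:
  k=1: m=32, d=10, a=6
  k=2: m=28, d=25, a=2
  k=3: m=22, d=22, a=2
  k=4: m=22, d=25, a=2
  k=5: m=28, d=10, a=6
  k=6: m=32, d=1, a=64
d=1 and a=2a₀=64 at k=6, so the next step gives (m, d) = (32, 10) again — its k=1 value — and the period has length 6.

[32; 6, 2, 2, 2, 6, 64]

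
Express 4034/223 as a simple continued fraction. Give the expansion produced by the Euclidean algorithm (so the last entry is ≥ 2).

4034 = 18*223 + 20
223 = 11*20 + 3
20 = 6*3 + 2
3 = 1*2 + 1
2 = 2*1 + 0  (stop)
So 4034/223 = [18; 11, 6, 1, 2].

[18; 11, 6, 1, 2]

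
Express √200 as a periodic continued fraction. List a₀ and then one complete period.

[14; 7, 28]

a₀ = ⌊√200⌋ = 14.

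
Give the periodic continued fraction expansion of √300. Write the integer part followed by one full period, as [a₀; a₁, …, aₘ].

[17; 3, 8, 3, 34]

a₀ = ⌊√300⌋ = 17.
With m₀=0, d₀=1 and mₖ₊₁ = dₖaₖ − mₖ, dₖ₊₁ = (n − mₖ₊₁²)/dₖ, aₖ₊₁ = ⌊(a₀+mₖ₊₁)/dₖ₊₁⌋:
  k=1: m=17, d=11, a=3
  k=2: m=16, d=4, a=8
  k=3: m=16, d=11, a=3
  k=4: m=17, d=1, a=34
d=1 and a=2a₀=34 at k=4, so the next step gives (m, d) = (17, 11) again — its k=1 value — and the period has length 4.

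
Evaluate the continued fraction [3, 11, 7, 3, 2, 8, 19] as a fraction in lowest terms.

Using pₖ = aₖpₖ₋₁ + pₖ₋₂ and qₖ = aₖqₖ₋₁ + qₖ₋₂:
  k=0: a=3, p=3, q=1
  k=1: a=11, p=34, q=11
  k=2: a=7, p=241, q=78
  k=3: a=3, p=757, q=245
  k=4: a=2, p=1755, q=568
  k=5: a=8, p=14797, q=4789
  k=6: a=19, p=282898, q=91559

282898/91559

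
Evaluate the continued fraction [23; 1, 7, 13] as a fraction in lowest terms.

Using pₖ = aₖpₖ₋₁ + pₖ₋₂ and qₖ = aₖqₖ₋₁ + qₖ₋₂:
  k=0: a=23, p=23, q=1
  k=1: a=1, p=24, q=1
  k=2: a=7, p=191, q=8
  k=3: a=13, p=2507, q=105

2507/105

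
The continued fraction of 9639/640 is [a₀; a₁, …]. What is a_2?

2

9639 = 15·640 + 39   →  a_0 = 15
640 = 16·39 + 16   →  a_1 = 16
39 = 2·16 + 7   →  a_2 = 2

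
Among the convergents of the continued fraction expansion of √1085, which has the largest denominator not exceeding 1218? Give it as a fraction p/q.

17919/544

√1085 = [32; 1, 15, 2, 15, 1, 64, …] (period length 6).
Convergents:
  p_0/q_0 = 32/1
  p_1/q_1 = 33/1
  p_2/q_2 = 527/16
  p_3/q_3 = 1087/33
  p_4/q_4 = 16832/511
  p_5/q_5 = 17919/544
  p_6/q_6 = 1163648/35327
q_5 = 544 ≤ 1218 < 35327 = q_6, so the answer is 17919/544.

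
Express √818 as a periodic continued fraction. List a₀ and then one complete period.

[28; 1, 1, 1, 1, 56]

a₀ = ⌊√818⌋ = 28.
With m₀=0, d₀=1 and mₖ₊₁ = dₖaₖ − mₖ, dₖ₊₁ = (n − mₖ₊₁²)/dₖ, aₖ₊₁ = ⌊(a₀+mₖ₊₁)/dₖ₊₁⌋:
  k=1: m=28, d=34, a=1
  k=2: m=6, d=23, a=1
  k=3: m=17, d=23, a=1
  k=4: m=6, d=34, a=1
  k=5: m=28, d=1, a=56
d=1 and a=2a₀=56 at k=5, so the next step gives (m, d) = (28, 34) again — its k=1 value — and the period has length 5.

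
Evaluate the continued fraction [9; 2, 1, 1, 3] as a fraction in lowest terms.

169/18

Using pₖ = aₖpₖ₋₁ + pₖ₋₂ and qₖ = aₖqₖ₋₁ + qₖ₋₂:
  k=0: a=9, p=9, q=1
  k=1: a=2, p=19, q=2
  k=2: a=1, p=28, q=3
  k=3: a=1, p=47, q=5
  k=4: a=3, p=169, q=18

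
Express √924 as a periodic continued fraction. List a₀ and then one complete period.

[30; 2, 1, 1, 14, 1, 1, 2, 60]

a₀ = ⌊√924⌋ = 30.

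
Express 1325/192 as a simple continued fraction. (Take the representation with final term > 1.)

1325 = 6×192 + 173
192 = 1×173 + 19
173 = 9×19 + 2
19 = 9×2 + 1
2 = 2×1 + 0  (stop)
So 1325/192 = [6; 1, 9, 9, 2].

[6; 1, 9, 9, 2]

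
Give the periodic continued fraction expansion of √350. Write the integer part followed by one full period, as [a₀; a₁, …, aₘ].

[18; 1, 2, 2, 2, 1, 36]

a₀ = ⌊√350⌋ = 18.
With m₀=0, d₀=1 and mₖ₊₁ = dₖaₖ − mₖ, dₖ₊₁ = (n − mₖ₊₁²)/dₖ, aₖ₊₁ = ⌊(a₀+mₖ₊₁)/dₖ₊₁⌋:
  k=1: m=18, d=26, a=1
  k=2: m=8, d=11, a=2
  k=3: m=14, d=14, a=2
  k=4: m=14, d=11, a=2
  k=5: m=8, d=26, a=1
  k=6: m=18, d=1, a=36
d=1 and a=2a₀=36 at k=6, so the next step gives (m, d) = (18, 26) again — its k=1 value — and the period has length 6.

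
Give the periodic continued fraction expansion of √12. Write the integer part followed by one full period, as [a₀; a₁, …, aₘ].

a₀ = ⌊√12⌋ = 3.
With m₀=0, d₀=1 and mₖ₊₁ = dₖaₖ − mₖ, dₖ₊₁ = (n − mₖ₊₁²)/dₖ, aₖ₊₁ = ⌊(a₀+mₖ₊₁)/dₖ₊₁⌋:
  k=1: m=3, d=3, a=2
  k=2: m=3, d=1, a=6
d=1 and a=2a₀=6 at k=2, so the next step gives (m, d) = (3, 3) again — its k=1 value — and the period has length 2.

[3; 2, 6]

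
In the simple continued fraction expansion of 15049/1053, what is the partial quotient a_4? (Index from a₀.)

14

15049 = 14·1053 + 307   →  a_0 = 14
1053 = 3·307 + 132   →  a_1 = 3
307 = 2·132 + 43   →  a_2 = 2
132 = 3·43 + 3   →  a_3 = 3
43 = 14·3 + 1   →  a_4 = 14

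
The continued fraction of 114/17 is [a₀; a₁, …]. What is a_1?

114 = 6·17 + 12   →  a_0 = 6
17 = 1·12 + 5   →  a_1 = 1

1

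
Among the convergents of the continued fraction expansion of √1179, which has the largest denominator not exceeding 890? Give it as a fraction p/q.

√1179 = [34; 2, 1, 33, 1, 2, 68, …] (period length 6).
Convergents:
  p_0/q_0 = 34/1
  p_1/q_1 = 69/2
  p_2/q_2 = 103/3
  p_3/q_3 = 3468/101
  p_4/q_4 = 3571/104
  p_5/q_5 = 10610/309
  p_6/q_6 = 725051/21116
q_5 = 309 ≤ 890 < 21116 = q_6, so the answer is 10610/309.

10610/309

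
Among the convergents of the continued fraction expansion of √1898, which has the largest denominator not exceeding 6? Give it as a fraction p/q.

87/2

√1898 = [43; 1, 1, 3, 3, 1, 1, 86, …] (period length 7).
Convergents:
  p_0/q_0 = 43/1
  p_1/q_1 = 44/1
  p_2/q_2 = 87/2
  p_3/q_3 = 305/7
q_2 = 2 ≤ 6 < 7 = q_3, so the answer is 87/2.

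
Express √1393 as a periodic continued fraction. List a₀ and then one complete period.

[37; 3, 10, 3, 74]

a₀ = ⌊√1393⌋ = 37.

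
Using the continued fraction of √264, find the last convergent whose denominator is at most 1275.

8449/520

√264 = [16; 4, 32, …] (period length 2).
Convergents:
  p_0/q_0 = 16/1
  p_1/q_1 = 65/4
  p_2/q_2 = 2096/129
  p_3/q_3 = 8449/520
  p_4/q_4 = 272464/16769
q_3 = 520 ≤ 1275 < 16769 = q_4, so the answer is 8449/520.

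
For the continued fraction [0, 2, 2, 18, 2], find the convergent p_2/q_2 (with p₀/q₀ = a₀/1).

2/5

Using pₖ = aₖpₖ₋₁ + pₖ₋₂, qₖ = aₖqₖ₋₁ + qₖ₋₂ (with p₋₁=1, p₋₂=0, q₋₁=0, q₋₂=1):
  k=0: a=0, p=0, q=1
  k=1: a=2, p=1, q=2
  k=2: a=2, p=2, q=5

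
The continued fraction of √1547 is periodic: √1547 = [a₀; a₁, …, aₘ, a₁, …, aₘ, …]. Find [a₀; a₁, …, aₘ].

[39; 3, 78]

a₀ = ⌊√1547⌋ = 39.
With m₀=0, d₀=1 and mₖ₊₁ = dₖaₖ − mₖ, dₖ₊₁ = (n − mₖ₊₁²)/dₖ, aₖ₊₁ = ⌊(a₀+mₖ₊₁)/dₖ₊₁⌋:
  k=1: m=39, d=26, a=3
  k=2: m=39, d=1, a=78
d=1 and a=2a₀=78 at k=2, so the next step gives (m, d) = (39, 26) again — its k=1 value — and the period has length 2.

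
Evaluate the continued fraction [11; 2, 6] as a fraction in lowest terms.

Fold from the inside: start with 6/1.
  2 + 1/6 = 13/6
  11 + 6/13 = 149/13

149/13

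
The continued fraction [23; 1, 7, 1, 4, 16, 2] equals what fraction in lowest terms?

35113/1470

Fold from the inside: start with 2/1.
  16 + 1/2 = 33/2
  4 + 2/33 = 134/33
  1 + 33/134 = 167/134
  7 + 134/167 = 1303/167
  1 + 167/1303 = 1470/1303
  23 + 1303/1470 = 35113/1470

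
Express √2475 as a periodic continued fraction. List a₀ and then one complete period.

[49; 1, 2, 1, 98]

a₀ = ⌊√2475⌋ = 49.
With m₀=0, d₀=1 and mₖ₊₁ = dₖaₖ − mₖ, dₖ₊₁ = (n − mₖ₊₁²)/dₖ, aₖ₊₁ = ⌊(a₀+mₖ₊₁)/dₖ₊₁⌋:
  k=1: m=49, d=74, a=1
  k=2: m=25, d=25, a=2
  k=3: m=25, d=74, a=1
  k=4: m=49, d=1, a=98
d=1 and a=2a₀=98 at k=4, so the next step gives (m, d) = (49, 74) again — its k=1 value — and the period has length 4.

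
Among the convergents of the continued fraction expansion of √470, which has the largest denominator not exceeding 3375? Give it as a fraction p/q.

72171/3329

√470 = [21; 1, 2, 8, 2, 1, 42, …] (period length 6).
Convergents:
  p_0/q_0 = 21/1
  p_1/q_1 = 22/1
  p_2/q_2 = 65/3
  p_3/q_3 = 542/25
  p_4/q_4 = 1149/53
  p_5/q_5 = 1691/78
  p_6/q_6 = 72171/3329
  p_7/q_7 = 73862/3407
q_6 = 3329 ≤ 3375 < 3407 = q_7, so the answer is 72171/3329.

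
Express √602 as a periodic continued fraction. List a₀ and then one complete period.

[24; 1, 1, 6, 1, 1, 48]

a₀ = ⌊√602⌋ = 24.
With m₀=0, d₀=1 and mₖ₊₁ = dₖaₖ − mₖ, dₖ₊₁ = (n − mₖ₊₁²)/dₖ, aₖ₊₁ = ⌊(a₀+mₖ₊₁)/dₖ₊₁⌋:
  k=1: m=24, d=26, a=1
  k=2: m=2, d=23, a=1
  k=3: m=21, d=7, a=6
  k=4: m=21, d=23, a=1
  k=5: m=2, d=26, a=1
  k=6: m=24, d=1, a=48
d=1 and a=2a₀=48 at k=6, so the next step gives (m, d) = (24, 26) again — its k=1 value — and the period has length 6.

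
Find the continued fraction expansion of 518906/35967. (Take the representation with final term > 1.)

518906 = 14*35967 + 15368
35967 = 2*15368 + 5231
15368 = 2*5231 + 4906
5231 = 1*4906 + 325
4906 = 15*325 + 31
325 = 10*31 + 15
31 = 2*15 + 1
15 = 15*1 + 0  (stop)
So 518906/35967 = [14; 2, 2, 1, 15, 10, 2, 15].

[14; 2, 2, 1, 15, 10, 2, 15]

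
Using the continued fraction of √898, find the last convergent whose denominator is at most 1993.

√898 = [29; 1, 28, 1, 58, …] (period length 4).
Convergents:
  p_0/q_0 = 29/1
  p_1/q_1 = 30/1
  p_2/q_2 = 869/29
  p_3/q_3 = 899/30
  p_4/q_4 = 53011/1769
  p_5/q_5 = 53910/1799
  p_6/q_6 = 1562491/52141
q_5 = 1799 ≤ 1993 < 52141 = q_6, so the answer is 53910/1799.

53910/1799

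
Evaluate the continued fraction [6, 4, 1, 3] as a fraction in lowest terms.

Fold from the inside: start with 3/1.
  1 + 1/3 = 4/3
  4 + 3/4 = 19/4
  6 + 4/19 = 118/19

118/19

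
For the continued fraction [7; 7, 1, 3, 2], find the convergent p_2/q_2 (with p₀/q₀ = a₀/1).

57/8

Using pₖ = aₖpₖ₋₁ + pₖ₋₂, qₖ = aₖqₖ₋₁ + qₖ₋₂ (with p₋₁=1, p₋₂=0, q₋₁=0, q₋₂=1):
  k=0: a=7, p=7, q=1
  k=1: a=7, p=50, q=7
  k=2: a=1, p=57, q=8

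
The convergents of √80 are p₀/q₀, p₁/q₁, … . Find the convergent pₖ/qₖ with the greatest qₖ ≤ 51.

√80 = [8; 1, 16, …] (period length 2).
Convergents:
  p_0/q_0 = 8/1
  p_1/q_1 = 9/1
  p_2/q_2 = 152/17
  p_3/q_3 = 161/18
  p_4/q_4 = 2728/305
q_3 = 18 ≤ 51 < 305 = q_4, so the answer is 161/18.

161/18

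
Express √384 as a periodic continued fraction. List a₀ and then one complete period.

[19; 1, 1, 2, 9, 2, 1, 1, 38]

a₀ = ⌊√384⌋ = 19.
With m₀=0, d₀=1 and mₖ₊₁ = dₖaₖ − mₖ, dₖ₊₁ = (n − mₖ₊₁²)/dₖ, aₖ₊₁ = ⌊(a₀+mₖ₊₁)/dₖ₊₁⌋:
  k=1: m=19, d=23, a=1
  k=2: m=4, d=16, a=1
  k=3: m=12, d=15, a=2
  k=4: m=18, d=4, a=9
  k=5: m=18, d=15, a=2
  k=6: m=12, d=16, a=1
  k=7: m=4, d=23, a=1
  k=8: m=19, d=1, a=38
d=1 and a=2a₀=38 at k=8, so the next step gives (m, d) = (19, 23) again — its k=1 value — and the period has length 8.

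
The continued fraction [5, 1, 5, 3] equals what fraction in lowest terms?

Fold from the inside: start with 3/1.
  5 + 1/3 = 16/3
  1 + 3/16 = 19/16
  5 + 16/19 = 111/19

111/19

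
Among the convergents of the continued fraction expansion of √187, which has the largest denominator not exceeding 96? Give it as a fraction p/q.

1135/83

√187 = [13; 1, 2, 13, 2, 1, 26, …] (period length 6).
Convergents:
  p_0/q_0 = 13/1
  p_1/q_1 = 14/1
  p_2/q_2 = 41/3
  p_3/q_3 = 547/40
  p_4/q_4 = 1135/83
  p_5/q_5 = 1682/123
q_4 = 83 ≤ 96 < 123 = q_5, so the answer is 1135/83.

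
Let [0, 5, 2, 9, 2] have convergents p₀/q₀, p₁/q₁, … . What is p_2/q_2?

Using pₖ = aₖpₖ₋₁ + pₖ₋₂, qₖ = aₖqₖ₋₁ + qₖ₋₂ (with p₋₁=1, p₋₂=0, q₋₁=0, q₋₂=1):
  k=0: a=0, p=0, q=1
  k=1: a=5, p=1, q=5
  k=2: a=2, p=2, q=11

2/11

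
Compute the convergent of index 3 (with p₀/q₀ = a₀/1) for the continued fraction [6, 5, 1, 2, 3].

Using pₖ = aₖpₖ₋₁ + pₖ₋₂, qₖ = aₖqₖ₋₁ + qₖ₋₂ (with p₋₁=1, p₋₂=0, q₋₁=0, q₋₂=1):
  k=0: a=6, p=6, q=1
  k=1: a=5, p=31, q=5
  k=2: a=1, p=37, q=6
  k=3: a=2, p=105, q=17

105/17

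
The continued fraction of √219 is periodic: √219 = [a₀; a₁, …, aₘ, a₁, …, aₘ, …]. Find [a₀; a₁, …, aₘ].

[14; 1, 3, 1, 28]

a₀ = ⌊√219⌋ = 14.
With m₀=0, d₀=1 and mₖ₊₁ = dₖaₖ − mₖ, dₖ₊₁ = (n − mₖ₊₁²)/dₖ, aₖ₊₁ = ⌊(a₀+mₖ₊₁)/dₖ₊₁⌋:
  k=1: m=14, d=23, a=1
  k=2: m=9, d=6, a=3
  k=3: m=9, d=23, a=1
  k=4: m=14, d=1, a=28
d=1 and a=2a₀=28 at k=4, so the next step gives (m, d) = (14, 23) again — its k=1 value — and the period has length 4.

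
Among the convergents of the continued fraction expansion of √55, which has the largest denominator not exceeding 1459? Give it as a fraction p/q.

6593/889

√55 = [7; 2, 2, 2, 14, …] (period length 4).
Convergents:
  p_0/q_0 = 7/1
  p_1/q_1 = 15/2
  p_2/q_2 = 37/5
  p_3/q_3 = 89/12
  p_4/q_4 = 1283/173
  p_5/q_5 = 2655/358
  p_6/q_6 = 6593/889
  p_7/q_7 = 15841/2136
q_6 = 889 ≤ 1459 < 2136 = q_7, so the answer is 6593/889.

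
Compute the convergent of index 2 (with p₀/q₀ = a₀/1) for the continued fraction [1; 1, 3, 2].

Using pₖ = aₖpₖ₋₁ + pₖ₋₂, qₖ = aₖqₖ₋₁ + qₖ₋₂ (with p₋₁=1, p₋₂=0, q₋₁=0, q₋₂=1):
  k=0: a=1, p=1, q=1
  k=1: a=1, p=2, q=1
  k=2: a=3, p=7, q=4

7/4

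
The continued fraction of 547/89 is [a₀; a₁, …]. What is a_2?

547 = 6·89 + 13   →  a_0 = 6
89 = 6·13 + 11   →  a_1 = 6
13 = 1·11 + 2   →  a_2 = 1

1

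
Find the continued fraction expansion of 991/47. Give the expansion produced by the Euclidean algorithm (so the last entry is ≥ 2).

991 = 21·47 + 4
47 = 11·4 + 3
4 = 1·3 + 1
3 = 3·1 + 0  (stop)
So 991/47 = [21; 11, 1, 3].

[21; 11, 1, 3]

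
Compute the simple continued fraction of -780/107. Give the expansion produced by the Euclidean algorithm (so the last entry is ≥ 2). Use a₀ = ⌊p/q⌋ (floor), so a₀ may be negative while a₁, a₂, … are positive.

[-8; 1, 2, 2, 4, 1, 2]

-780 = -8·107 + 76
107 = 1·76 + 31
76 = 2·31 + 14
31 = 2·14 + 3
14 = 4·3 + 2
3 = 1·2 + 1
2 = 2·1 + 0  (stop)
So -780/107 = [-8; 1, 2, 2, 4, 1, 2].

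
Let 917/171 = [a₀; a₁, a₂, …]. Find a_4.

7

917 = 5·171 + 62   →  a_0 = 5
171 = 2·62 + 47   →  a_1 = 2
62 = 1·47 + 15   →  a_2 = 1
47 = 3·15 + 2   →  a_3 = 3
15 = 7·2 + 1   →  a_4 = 7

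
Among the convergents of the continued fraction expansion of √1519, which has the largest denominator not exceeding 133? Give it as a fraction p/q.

1520/39

√1519 = [38; 1, 37, 1, 76, …] (period length 4).
Convergents:
  p_0/q_0 = 38/1
  p_1/q_1 = 39/1
  p_2/q_2 = 1481/38
  p_3/q_3 = 1520/39
  p_4/q_4 = 117001/3002
q_3 = 39 ≤ 133 < 3002 = q_4, so the answer is 1520/39.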